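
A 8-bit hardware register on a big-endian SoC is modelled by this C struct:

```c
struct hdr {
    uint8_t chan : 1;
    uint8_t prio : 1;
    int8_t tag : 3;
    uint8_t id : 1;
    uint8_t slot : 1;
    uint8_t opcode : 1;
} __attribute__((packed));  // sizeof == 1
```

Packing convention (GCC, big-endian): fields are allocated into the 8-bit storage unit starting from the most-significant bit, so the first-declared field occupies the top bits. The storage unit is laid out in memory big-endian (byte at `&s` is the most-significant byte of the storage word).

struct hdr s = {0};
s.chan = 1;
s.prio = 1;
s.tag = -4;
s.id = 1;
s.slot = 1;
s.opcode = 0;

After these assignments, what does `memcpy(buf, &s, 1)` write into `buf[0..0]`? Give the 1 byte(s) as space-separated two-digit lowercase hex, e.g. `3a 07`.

e6

[7+:1] chan=1 & 0x1 = 0x1; word=0x80
[6+:1] prio=1 & 0x1 = 0x1; word=0xc0
[3+:3] tag=-4 & 0x7 = 0x4; word=0xe0
[2+:1] id=1 & 0x1 = 0x1; word=0xe4
[1+:1] slot=1 & 0x1 = 0x1; word=0xe6
[0+:1] opcode=0 & 0x1 = 0x0; word=0xe6
word = 0xe6 → big-endian bytes:
  [0]=0xe6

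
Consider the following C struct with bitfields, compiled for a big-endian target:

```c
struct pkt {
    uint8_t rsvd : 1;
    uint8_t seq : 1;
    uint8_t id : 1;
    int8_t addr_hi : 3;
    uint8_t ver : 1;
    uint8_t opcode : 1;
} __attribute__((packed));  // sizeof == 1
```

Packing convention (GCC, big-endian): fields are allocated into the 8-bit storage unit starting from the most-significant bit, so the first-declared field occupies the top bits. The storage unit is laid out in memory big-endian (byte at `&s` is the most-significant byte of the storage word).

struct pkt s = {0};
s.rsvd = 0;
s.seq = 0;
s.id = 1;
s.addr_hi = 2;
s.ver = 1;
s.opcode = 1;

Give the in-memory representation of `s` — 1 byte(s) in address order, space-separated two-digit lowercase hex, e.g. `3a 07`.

rsvd:1 = 0 → 0x0 << 7 → word 0x00
seq:1 = 0 → 0x0 << 6 → word 0x00
id:1 = 1 → 0x1 << 5 → word 0x20
addr_hi:3 = 2 → 0x2 << 2 → word 0x28
ver:1 = 1 → 0x1 << 1 → word 0x2a
opcode:1 = 1 → 0x1 << 0 → word 0x2b
word = 0x2b → big-endian bytes:
  [0]=0x2b

2b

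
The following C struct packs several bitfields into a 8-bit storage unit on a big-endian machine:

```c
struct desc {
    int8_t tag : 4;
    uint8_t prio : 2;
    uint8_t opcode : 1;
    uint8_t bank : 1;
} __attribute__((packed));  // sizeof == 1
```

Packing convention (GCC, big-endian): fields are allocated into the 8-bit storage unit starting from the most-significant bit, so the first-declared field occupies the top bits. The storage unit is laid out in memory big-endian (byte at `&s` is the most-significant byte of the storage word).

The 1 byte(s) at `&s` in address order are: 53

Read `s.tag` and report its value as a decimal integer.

[0]=0x53 (big-endian) → word 0x53
tag:4 @ bit 4 → (0x53>>4)&0xf = 0x5  ←
prio:2 @ bit 2 → (0x53>>2)&0x3 = 0x0
opcode:1 @ bit 1 → (0x53>>1)&0x1 = 0x1
bank:1 @ bit 0 → (0x53>>0)&0x1 = 0x1
tag signed 4b, MSB=0: value = 5

5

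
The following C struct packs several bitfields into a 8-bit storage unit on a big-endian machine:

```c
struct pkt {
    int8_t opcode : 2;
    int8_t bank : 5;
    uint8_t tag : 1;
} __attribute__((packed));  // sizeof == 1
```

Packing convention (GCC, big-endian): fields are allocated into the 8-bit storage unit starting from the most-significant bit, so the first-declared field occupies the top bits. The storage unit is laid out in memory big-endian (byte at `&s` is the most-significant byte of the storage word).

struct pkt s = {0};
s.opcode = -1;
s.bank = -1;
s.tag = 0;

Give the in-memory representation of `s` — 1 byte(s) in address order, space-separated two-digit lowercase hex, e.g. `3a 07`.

fe

opcode:2 = -1 → 0x3 << 6 → word 0xc0
bank:5 = -1 → 0x1f << 1 → word 0xfe
tag:1 = 0 → 0x0 << 0 → word 0xfe
word = 0xfe → big-endian bytes:
  [0]=0xfe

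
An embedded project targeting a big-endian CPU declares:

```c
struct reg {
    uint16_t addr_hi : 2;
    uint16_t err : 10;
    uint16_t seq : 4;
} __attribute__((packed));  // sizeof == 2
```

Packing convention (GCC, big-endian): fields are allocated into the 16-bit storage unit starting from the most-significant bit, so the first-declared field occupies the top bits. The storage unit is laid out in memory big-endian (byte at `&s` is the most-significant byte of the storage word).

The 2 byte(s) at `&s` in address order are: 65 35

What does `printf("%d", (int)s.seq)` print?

5

[0]=0x65 [1]=0x35 (big-endian) → word 0x6535
addr_hi [14+:2] = (word>>14) & 0x3 = 1
err [4+:10] = (word>>4) & 0x3ff = 595
seq [0+:4] = (word>>0) & 0xf = 5  ←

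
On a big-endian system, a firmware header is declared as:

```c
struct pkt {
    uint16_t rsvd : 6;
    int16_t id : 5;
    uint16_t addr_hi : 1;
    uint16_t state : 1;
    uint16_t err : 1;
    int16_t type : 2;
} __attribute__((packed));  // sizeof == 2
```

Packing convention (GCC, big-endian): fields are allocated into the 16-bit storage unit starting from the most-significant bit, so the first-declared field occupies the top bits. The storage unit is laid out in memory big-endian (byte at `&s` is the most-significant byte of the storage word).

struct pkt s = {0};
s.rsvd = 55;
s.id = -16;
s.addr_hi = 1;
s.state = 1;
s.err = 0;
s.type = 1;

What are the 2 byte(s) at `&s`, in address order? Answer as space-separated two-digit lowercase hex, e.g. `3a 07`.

rsvd:6 = 55 → 0x37 << 10 → word 0xdc00
id:5 = -16 → 0x10 << 5 → word 0xde00
addr_hi:1 = 1 → 0x1 << 4 → word 0xde10
state:1 = 1 → 0x1 << 3 → word 0xde18
err:1 = 0 → 0x0 << 2 → word 0xde18
type:2 = 1 → 0x1 << 0 → word 0xde19
word = 0xde19 → big-endian bytes:
  [0]=0xde  [1]=0x19

de 19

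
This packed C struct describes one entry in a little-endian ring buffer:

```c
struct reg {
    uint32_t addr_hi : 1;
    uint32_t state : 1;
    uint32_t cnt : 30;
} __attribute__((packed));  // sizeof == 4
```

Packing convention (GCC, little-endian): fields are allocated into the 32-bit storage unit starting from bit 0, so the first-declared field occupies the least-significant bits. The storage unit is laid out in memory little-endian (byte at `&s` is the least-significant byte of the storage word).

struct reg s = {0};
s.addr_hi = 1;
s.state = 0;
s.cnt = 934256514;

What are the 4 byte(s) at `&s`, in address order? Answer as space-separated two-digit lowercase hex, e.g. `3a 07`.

09 7e be de

addr_hi (1b) val=1 bits=0x1 at bit 0: 0x00000001
state (1b) val=0 bits=0x0 at bit 1: 0x00000001
cnt (30b) val=934256514 bits=0x37af9f82 at bit 2: 0xdebe7e09
word = 0xdebe7e09 → little-endian bytes:
  [0]=0x09  [1]=0x7e  [2]=0xbe  [3]=0xde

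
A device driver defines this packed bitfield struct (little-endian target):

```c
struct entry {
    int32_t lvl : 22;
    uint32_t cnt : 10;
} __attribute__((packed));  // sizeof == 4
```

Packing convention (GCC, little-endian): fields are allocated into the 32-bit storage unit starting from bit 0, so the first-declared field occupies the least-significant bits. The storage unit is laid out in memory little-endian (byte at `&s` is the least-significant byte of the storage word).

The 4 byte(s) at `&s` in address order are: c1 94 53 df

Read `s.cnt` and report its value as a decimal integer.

[0]=0xc1 [1]=0x94 [2]=0x53 [3]=0xdf (little-endian) → word 0xdf5394c1
lvl:22 @ bit 0 → (0xdf5394c1>>0)&0x3fffff = 0x1394c1
cnt:10 @ bit 22 → (0xdf5394c1>>22)&0x3ff = 0x37d  ←

893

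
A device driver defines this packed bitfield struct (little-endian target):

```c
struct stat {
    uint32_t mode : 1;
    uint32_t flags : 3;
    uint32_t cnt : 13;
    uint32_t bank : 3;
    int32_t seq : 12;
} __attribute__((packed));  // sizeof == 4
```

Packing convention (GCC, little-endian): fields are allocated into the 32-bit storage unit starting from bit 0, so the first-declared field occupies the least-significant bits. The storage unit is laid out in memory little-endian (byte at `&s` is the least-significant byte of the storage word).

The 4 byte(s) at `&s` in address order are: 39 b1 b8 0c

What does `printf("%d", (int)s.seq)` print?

203

[0]=0x39 [1]=0xb1 [2]=0xb8 [3]=0x0c (little-endian) → word 0x0cb8b139
mode:1 @ bit 0 → (0x0cb8b139>>0)&0x1 = 0x1
flags:3 @ bit 1 → (0x0cb8b139>>1)&0x7 = 0x4
cnt:13 @ bit 4 → (0x0cb8b139>>4)&0x1fff = 0xb13
bank:3 @ bit 17 → (0x0cb8b139>>17)&0x7 = 0x4
seq:12 @ bit 20 → (0x0cb8b139>>20)&0xfff = 0xcb  ←
seq signed 12b, MSB=0: value = 203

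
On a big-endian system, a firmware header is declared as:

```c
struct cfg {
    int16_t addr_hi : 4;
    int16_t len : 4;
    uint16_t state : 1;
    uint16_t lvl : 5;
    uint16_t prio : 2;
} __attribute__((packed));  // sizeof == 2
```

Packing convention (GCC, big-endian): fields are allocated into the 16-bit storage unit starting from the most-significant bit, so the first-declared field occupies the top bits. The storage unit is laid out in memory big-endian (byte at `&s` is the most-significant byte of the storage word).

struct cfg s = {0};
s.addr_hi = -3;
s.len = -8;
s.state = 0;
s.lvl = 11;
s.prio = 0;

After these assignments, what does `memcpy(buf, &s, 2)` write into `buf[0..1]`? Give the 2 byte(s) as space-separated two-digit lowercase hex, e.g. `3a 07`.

addr_hi:4 = -3 → 0xd << 12 → word 0xd000
len:4 = -8 → 0x8 << 8 → word 0xd800
state:1 = 0 → 0x0 << 7 → word 0xd800
lvl:5 = 11 → 0xb << 2 → word 0xd82c
prio:2 = 0 → 0x0 << 0 → word 0xd82c
word = 0xd82c → big-endian bytes:
  [0]=0xd8  [1]=0x2c

d8 2c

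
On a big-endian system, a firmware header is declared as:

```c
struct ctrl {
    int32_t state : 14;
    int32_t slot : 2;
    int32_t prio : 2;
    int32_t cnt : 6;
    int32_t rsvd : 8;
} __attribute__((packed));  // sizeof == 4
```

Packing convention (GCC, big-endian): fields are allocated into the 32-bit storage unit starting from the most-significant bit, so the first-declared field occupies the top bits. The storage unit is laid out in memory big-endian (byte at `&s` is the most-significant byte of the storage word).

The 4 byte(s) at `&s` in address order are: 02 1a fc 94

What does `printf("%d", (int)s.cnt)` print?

-4

[0]=0x02 [1]=0x1a [2]=0xfc [3]=0x94 (big-endian) → word 0x021afc94
state:14 @ bit 18 → (0x021afc94>>18)&0x3fff = 0x86
slot:2 @ bit 16 → (0x021afc94>>16)&0x3 = 0x2
prio:2 @ bit 14 → (0x021afc94>>14)&0x3 = 0x3
cnt:6 @ bit 8 → (0x021afc94>>8)&0x3f = 0x3c  ←
rsvd:8 @ bit 0 → (0x021afc94>>0)&0xff = 0x94
cnt signed 6b, MSB=1: 60 - 64 = -4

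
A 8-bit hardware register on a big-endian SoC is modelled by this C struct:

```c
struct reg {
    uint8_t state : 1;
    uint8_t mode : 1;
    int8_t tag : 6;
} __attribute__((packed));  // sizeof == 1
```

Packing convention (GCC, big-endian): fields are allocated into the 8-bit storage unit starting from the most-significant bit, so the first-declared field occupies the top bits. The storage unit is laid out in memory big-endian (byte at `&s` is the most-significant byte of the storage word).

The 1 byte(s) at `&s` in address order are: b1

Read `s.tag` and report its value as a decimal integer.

[0]=0xb1 (big-endian) → word 0xb1
state:1 @ bit 7 → (0xb1>>7)&0x1 = 0x1
mode:1 @ bit 6 → (0xb1>>6)&0x1 = 0x0
tag:6 @ bit 0 → (0xb1>>0)&0x3f = 0x31  ←
tag signed 6b, MSB=1: 49 - 64 = -15

-15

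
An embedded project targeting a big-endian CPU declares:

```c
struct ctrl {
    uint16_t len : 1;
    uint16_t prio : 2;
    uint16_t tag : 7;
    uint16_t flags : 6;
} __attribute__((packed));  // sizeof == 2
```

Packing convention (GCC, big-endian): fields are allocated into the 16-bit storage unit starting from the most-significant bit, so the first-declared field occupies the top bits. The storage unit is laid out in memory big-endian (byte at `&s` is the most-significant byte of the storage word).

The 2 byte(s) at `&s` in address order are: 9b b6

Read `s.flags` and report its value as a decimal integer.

54

[0]=0x9b [1]=0xb6 (big-endian) → word 0x9bb6
len:1 @ bit 15 → (0x9bb6>>15)&0x1 = 0x1
prio:2 @ bit 13 → (0x9bb6>>13)&0x3 = 0x0
tag:7 @ bit 6 → (0x9bb6>>6)&0x7f = 0x6e
flags:6 @ bit 0 → (0x9bb6>>0)&0x3f = 0x36  ←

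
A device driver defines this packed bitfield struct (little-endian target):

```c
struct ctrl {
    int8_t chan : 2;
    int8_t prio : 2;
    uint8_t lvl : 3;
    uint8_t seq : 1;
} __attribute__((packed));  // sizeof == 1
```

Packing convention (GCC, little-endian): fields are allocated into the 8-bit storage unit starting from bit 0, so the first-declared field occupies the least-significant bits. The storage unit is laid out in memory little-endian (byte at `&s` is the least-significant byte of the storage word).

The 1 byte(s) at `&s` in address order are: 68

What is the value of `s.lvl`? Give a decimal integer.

6

[0]=0x68 (little-endian) → word 0x68
chan [0+:2] = (word>>0) & 0x3 = 0
prio [2+:2] = (word>>2) & 0x3 = 2
lvl [4+:3] = (word>>4) & 0x7 = 6  ←
seq [7+:1] = (word>>7) & 0x1 = 0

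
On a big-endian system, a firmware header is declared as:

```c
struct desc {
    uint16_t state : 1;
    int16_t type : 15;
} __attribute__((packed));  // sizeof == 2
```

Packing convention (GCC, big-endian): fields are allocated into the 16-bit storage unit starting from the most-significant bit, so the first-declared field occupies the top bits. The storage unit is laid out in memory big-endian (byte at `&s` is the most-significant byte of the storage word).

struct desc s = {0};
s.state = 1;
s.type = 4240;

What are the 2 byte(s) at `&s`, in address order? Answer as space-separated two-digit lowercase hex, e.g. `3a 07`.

[15+:1] state=1 & 0x1 = 0x1; word=0x8000
[0+:15] type=4240 & 0x7fff = 0x1090; word=0x9090
word = 0x9090 → big-endian bytes:
  [0]=0x90  [1]=0x90

90 90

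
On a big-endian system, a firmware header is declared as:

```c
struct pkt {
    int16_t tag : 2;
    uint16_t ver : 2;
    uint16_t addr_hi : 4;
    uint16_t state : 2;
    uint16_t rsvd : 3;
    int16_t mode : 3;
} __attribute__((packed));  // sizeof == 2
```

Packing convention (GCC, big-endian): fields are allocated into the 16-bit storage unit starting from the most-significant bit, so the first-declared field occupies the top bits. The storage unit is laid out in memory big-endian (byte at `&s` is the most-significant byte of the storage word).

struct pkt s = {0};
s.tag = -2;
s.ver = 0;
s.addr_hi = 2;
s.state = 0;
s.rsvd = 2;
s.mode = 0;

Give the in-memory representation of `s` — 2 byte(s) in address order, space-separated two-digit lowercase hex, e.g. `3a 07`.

[14+:2] tag=-2 & 0x3 = 0x2; word=0x8000
[12+:2] ver=0 & 0x3 = 0x0; word=0x8000
[8+:4] addr_hi=2 & 0xf = 0x2; word=0x8200
[6+:2] state=0 & 0x3 = 0x0; word=0x8200
[3+:3] rsvd=2 & 0x7 = 0x2; word=0x8210
[0+:3] mode=0 & 0x7 = 0x0; word=0x8210
word = 0x8210 → big-endian bytes:
  [0]=0x82  [1]=0x10

82 10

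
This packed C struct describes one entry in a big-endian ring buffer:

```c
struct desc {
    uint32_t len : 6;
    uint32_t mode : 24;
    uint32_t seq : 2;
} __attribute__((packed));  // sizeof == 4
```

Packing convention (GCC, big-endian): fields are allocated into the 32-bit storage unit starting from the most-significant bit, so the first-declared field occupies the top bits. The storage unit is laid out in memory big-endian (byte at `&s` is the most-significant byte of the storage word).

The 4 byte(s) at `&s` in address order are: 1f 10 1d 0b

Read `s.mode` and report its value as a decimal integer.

12846914

[0]=0x1f [1]=0x10 [2]=0x1d [3]=0x0b (big-endian) → word 0x1f101d0b
len [26+:6] = (word>>26) & 0x3f = 7
mode [2+:24] = (word>>2) & 0xffffff = 12846914  ←
seq [0+:2] = (word>>0) & 0x3 = 3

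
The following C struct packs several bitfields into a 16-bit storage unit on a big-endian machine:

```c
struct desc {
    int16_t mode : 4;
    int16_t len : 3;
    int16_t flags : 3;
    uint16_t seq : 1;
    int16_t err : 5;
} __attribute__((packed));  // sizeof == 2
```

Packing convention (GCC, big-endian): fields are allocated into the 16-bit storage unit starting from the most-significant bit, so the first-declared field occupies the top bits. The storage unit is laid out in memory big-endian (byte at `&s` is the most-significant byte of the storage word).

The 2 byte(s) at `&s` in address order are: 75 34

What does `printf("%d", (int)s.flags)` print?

[0]=0x75 [1]=0x34 (big-endian) → word 0x7534
mode [12+:4] = (word>>12) & 0xf = 7
len [9+:3] = (word>>9) & 0x7 = 2
flags [6+:3] = (word>>6) & 0x7 = 4  ←
seq [5+:1] = (word>>5) & 0x1 = 1
err [0+:5] = (word>>0) & 0x1f = 20
flags signed 3b, MSB=1: 4 - 8 = -4

-4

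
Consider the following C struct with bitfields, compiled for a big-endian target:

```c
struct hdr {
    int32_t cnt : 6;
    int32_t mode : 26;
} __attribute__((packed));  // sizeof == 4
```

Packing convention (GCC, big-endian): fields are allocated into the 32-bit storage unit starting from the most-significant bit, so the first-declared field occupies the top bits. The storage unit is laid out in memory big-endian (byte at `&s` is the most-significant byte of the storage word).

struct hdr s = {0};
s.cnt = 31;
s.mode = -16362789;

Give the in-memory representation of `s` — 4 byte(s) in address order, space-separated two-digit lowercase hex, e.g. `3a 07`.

7f 06 52 db

cnt:6 = 31 → 0x1f << 26 → word 0x7c000000
mode:26 = -16362789 → 0x30652db << 0 → word 0x7f0652db
word = 0x7f0652db → big-endian bytes:
  [0]=0x7f  [1]=0x06  [2]=0x52  [3]=0xdb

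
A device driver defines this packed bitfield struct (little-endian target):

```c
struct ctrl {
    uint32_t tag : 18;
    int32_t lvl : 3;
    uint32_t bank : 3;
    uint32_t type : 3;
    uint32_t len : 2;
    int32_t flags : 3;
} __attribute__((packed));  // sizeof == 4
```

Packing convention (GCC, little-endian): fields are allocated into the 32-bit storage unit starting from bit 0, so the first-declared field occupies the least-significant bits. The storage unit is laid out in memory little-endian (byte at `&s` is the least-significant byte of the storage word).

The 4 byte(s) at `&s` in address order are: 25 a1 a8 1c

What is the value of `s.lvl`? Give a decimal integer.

[0]=0x25 [1]=0xa1 [2]=0xa8 [3]=0x1c (little-endian) → word 0x1ca8a125
tag [0+:18] = (word>>0) & 0x3ffff = 41253
lvl [18+:3] = (word>>18) & 0x7 = 2  ←
bank [21+:3] = (word>>21) & 0x7 = 5
type [24+:3] = (word>>24) & 0x7 = 4
len [27+:2] = (word>>27) & 0x3 = 3
flags [29+:3] = (word>>29) & 0x7 = 0
lvl signed 3b, MSB=0: value = 2

2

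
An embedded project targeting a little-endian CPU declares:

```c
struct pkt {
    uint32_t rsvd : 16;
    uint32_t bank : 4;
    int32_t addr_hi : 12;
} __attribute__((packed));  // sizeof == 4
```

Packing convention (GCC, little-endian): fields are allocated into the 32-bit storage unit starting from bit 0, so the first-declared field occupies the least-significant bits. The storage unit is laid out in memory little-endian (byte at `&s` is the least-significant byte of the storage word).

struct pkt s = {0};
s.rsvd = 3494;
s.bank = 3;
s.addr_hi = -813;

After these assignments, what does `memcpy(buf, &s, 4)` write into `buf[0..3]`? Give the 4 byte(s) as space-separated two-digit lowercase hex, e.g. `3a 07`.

a6 0d 33 cd

rsvd (16b) val=3494 bits=0xda6 at bit 0: 0x00000da6
bank (4b) val=3 bits=0x3 at bit 16: 0x00030da6
addr_hi (12b) val=-813 bits=0xcd3 at bit 20: 0xcd330da6
word = 0xcd330da6 → little-endian bytes:
  [0]=0xa6  [1]=0x0d  [2]=0x33  [3]=0xcd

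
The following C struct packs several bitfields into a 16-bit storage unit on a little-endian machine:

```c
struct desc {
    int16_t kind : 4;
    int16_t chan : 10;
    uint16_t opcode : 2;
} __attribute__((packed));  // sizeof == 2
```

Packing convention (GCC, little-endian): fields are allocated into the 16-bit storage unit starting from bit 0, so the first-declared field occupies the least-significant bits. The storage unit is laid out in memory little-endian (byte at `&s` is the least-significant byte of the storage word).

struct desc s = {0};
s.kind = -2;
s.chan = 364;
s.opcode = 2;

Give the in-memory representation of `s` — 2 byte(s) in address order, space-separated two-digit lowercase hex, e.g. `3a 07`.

[0+:4] kind=-2 & 0xf = 0xe; word=0x000e
[4+:10] chan=364 & 0x3ff = 0x16c; word=0x16ce
[14+:2] opcode=2 & 0x3 = 0x2; word=0x96ce
word = 0x96ce → little-endian bytes:
  [0]=0xce  [1]=0x96

ce 96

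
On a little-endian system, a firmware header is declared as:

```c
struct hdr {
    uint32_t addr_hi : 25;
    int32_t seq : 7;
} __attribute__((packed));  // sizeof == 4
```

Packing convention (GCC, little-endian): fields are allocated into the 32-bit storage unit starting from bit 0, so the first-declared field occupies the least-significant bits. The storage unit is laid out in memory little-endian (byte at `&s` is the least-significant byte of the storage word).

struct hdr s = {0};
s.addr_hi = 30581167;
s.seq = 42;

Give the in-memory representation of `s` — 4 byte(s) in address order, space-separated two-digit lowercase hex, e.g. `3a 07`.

[0+:25] addr_hi=30581167 & 0x1ffffff = 0x1d2a1af; word=0x01d2a1af
[25+:7] seq=42 & 0x7f = 0x2a; word=0x55d2a1af
word = 0x55d2a1af → little-endian bytes:
  [0]=0xaf  [1]=0xa1  [2]=0xd2  [3]=0x55

af a1 d2 55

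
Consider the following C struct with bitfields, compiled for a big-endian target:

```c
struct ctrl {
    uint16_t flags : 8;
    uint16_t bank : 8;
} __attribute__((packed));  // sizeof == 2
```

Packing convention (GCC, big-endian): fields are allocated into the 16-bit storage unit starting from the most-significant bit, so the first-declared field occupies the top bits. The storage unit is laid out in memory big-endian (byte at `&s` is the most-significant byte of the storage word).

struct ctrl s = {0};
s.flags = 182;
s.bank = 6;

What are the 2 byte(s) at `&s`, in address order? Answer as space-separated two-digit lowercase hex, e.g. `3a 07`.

b6 06

flags:8 = 182 → 0xb6 << 8 → word 0xb600
bank:8 = 6 → 0x6 << 0 → word 0xb606
word = 0xb606 → big-endian bytes:
  [0]=0xb6  [1]=0x06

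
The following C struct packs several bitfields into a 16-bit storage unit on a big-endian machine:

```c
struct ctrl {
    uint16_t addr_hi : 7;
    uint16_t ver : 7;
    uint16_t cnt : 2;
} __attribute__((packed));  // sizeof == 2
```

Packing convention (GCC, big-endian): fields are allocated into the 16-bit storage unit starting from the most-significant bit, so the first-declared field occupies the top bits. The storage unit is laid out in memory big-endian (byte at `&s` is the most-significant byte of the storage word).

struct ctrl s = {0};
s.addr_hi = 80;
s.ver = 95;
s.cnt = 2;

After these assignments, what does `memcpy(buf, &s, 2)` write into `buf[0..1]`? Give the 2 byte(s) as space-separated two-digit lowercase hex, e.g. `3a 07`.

a1 7e

addr_hi:7 = 80 → 0x50 << 9 → word 0xa000
ver:7 = 95 → 0x5f << 2 → word 0xa17c
cnt:2 = 2 → 0x2 << 0 → word 0xa17e
word = 0xa17e → big-endian bytes:
  [0]=0xa1  [1]=0x7e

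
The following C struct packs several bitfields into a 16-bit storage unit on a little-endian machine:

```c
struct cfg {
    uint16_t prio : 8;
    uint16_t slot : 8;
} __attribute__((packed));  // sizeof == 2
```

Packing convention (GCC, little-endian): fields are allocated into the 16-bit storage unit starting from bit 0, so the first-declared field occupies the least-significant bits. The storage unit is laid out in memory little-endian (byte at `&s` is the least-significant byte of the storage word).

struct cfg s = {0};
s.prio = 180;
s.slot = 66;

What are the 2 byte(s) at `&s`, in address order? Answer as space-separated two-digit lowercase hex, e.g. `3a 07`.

[0+:8] prio=180 & 0xff = 0xb4; word=0x00b4
[8+:8] slot=66 & 0xff = 0x42; word=0x42b4
word = 0x42b4 → little-endian bytes:
  [0]=0xb4  [1]=0x42

b4 42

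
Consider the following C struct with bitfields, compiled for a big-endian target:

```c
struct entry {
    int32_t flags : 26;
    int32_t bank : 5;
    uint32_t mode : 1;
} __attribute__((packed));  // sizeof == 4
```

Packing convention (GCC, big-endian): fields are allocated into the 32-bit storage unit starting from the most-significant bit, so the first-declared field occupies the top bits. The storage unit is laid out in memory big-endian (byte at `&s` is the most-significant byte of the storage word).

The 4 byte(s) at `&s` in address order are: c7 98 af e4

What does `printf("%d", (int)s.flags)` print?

-14785857

[0]=0xc7 [1]=0x98 [2]=0xaf [3]=0xe4 (big-endian) → word 0xc798afe4
flags [6+:26] = (word>>6) & 0x3ffffff = 52323007  ←
bank [1+:5] = (word>>1) & 0x1f = 18
mode [0+:1] = (word>>0) & 0x1 = 0
flags signed 26b, MSB=1: 52323007 - 67108864 = -14785857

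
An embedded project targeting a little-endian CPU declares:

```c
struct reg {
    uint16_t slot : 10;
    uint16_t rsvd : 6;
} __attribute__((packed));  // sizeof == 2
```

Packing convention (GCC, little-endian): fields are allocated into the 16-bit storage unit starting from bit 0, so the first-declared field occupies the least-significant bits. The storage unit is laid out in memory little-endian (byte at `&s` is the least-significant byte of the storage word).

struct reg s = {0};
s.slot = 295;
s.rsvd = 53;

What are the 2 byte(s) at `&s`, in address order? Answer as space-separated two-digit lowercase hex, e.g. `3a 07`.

27 d5

slot (10b) val=295 bits=0x127 at bit 0: 0x0127
rsvd (6b) val=53 bits=0x35 at bit 10: 0xd527
word = 0xd527 → little-endian bytes:
  [0]=0x27  [1]=0xd5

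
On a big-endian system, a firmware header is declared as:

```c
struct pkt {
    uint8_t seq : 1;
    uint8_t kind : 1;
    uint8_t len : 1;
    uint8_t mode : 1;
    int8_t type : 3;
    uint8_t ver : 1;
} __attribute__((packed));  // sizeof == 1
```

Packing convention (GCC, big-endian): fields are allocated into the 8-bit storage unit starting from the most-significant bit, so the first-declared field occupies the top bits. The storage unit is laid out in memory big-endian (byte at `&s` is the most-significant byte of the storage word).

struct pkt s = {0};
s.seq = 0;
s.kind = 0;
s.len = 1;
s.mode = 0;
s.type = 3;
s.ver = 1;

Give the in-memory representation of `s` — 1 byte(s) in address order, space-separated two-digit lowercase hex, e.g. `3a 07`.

27

seq (1b) val=0 bits=0x0 at bit 7: 0x00
kind (1b) val=0 bits=0x0 at bit 6: 0x00
len (1b) val=1 bits=0x1 at bit 5: 0x20
mode (1b) val=0 bits=0x0 at bit 4: 0x20
type (3b) val=3 bits=0x3 at bit 1: 0x26
ver (1b) val=1 bits=0x1 at bit 0: 0x27
word = 0x27 → big-endian bytes:
  [0]=0x27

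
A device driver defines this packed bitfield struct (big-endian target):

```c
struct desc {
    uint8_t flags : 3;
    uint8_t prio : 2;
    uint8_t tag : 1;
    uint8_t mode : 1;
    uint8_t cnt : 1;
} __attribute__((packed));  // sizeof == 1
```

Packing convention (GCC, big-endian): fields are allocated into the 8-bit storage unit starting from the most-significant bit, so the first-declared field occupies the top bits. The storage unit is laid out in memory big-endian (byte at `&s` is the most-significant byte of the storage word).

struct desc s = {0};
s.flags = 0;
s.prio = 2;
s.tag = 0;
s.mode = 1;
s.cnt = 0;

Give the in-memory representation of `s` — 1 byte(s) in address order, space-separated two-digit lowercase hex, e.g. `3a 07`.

12

flags:3 = 0 → 0x0 << 5 → word 0x00
prio:2 = 2 → 0x2 << 3 → word 0x10
tag:1 = 0 → 0x0 << 2 → word 0x10
mode:1 = 1 → 0x1 << 1 → word 0x12
cnt:1 = 0 → 0x0 << 0 → word 0x12
word = 0x12 → big-endian bytes:
  [0]=0x12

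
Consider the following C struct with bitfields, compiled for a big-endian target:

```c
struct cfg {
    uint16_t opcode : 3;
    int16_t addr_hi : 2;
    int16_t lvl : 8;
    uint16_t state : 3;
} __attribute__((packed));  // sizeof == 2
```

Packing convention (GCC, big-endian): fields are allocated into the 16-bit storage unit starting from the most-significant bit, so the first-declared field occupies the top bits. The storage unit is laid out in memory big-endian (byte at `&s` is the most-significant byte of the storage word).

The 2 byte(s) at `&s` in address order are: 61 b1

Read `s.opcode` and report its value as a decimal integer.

[0]=0x61 [1]=0xb1 (big-endian) → word 0x61b1
opcode [13+:3] = (word>>13) & 0x7 = 3  ←
addr_hi [11+:2] = (word>>11) & 0x3 = 0
lvl [3+:8] = (word>>3) & 0xff = 54
state [0+:3] = (word>>0) & 0x7 = 1

3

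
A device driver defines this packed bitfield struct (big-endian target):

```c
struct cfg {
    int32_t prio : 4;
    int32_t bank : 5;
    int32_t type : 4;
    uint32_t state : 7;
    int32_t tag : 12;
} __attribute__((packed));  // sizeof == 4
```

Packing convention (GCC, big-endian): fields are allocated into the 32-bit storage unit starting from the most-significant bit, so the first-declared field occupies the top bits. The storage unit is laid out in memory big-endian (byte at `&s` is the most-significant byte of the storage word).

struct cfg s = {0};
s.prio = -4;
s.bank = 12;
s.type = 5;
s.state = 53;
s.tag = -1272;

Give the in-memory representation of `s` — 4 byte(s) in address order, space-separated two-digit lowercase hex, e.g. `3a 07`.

prio (4b) val=-4 bits=0xc at bit 28: 0xc0000000
bank (5b) val=12 bits=0xc at bit 23: 0xc6000000
type (4b) val=5 bits=0x5 at bit 19: 0xc6280000
state (7b) val=53 bits=0x35 at bit 12: 0xc62b5000
tag (12b) val=-1272 bits=0xb08 at bit 0: 0xc62b5b08
word = 0xc62b5b08 → big-endian bytes:
  [0]=0xc6  [1]=0x2b  [2]=0x5b  [3]=0x08

c6 2b 5b 08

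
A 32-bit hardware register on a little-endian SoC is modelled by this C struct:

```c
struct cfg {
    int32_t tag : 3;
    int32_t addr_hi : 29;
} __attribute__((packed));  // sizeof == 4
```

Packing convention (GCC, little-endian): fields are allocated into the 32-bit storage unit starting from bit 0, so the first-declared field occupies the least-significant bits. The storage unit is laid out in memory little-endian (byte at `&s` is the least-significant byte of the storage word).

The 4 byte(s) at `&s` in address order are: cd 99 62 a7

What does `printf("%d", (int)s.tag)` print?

-3

[0]=0xcd [1]=0x99 [2]=0x62 [3]=0xa7 (little-endian) → word 0xa76299cd
tag:3 @ bit 0 → (0xa76299cd>>0)&0x7 = 0x5  ←
addr_hi:29 @ bit 3 → (0xa76299cd>>3)&0x1fffffff = 0x14ec5339
tag signed 3b, MSB=1: 5 - 8 = -3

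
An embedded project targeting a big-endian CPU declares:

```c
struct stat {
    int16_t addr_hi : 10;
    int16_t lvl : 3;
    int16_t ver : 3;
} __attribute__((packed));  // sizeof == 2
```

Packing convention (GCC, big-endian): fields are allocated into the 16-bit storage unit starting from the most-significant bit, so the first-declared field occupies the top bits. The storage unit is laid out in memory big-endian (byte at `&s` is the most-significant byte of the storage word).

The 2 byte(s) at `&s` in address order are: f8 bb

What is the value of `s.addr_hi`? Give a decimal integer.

-30

[0]=0xf8 [1]=0xbb (big-endian) → word 0xf8bb
addr_hi:10 @ bit 6 → (0xf8bb>>6)&0x3ff = 0x3e2  ←
lvl:3 @ bit 3 → (0xf8bb>>3)&0x7 = 0x7
ver:3 @ bit 0 → (0xf8bb>>0)&0x7 = 0x3
addr_hi signed 10b, MSB=1: 994 - 1024 = -30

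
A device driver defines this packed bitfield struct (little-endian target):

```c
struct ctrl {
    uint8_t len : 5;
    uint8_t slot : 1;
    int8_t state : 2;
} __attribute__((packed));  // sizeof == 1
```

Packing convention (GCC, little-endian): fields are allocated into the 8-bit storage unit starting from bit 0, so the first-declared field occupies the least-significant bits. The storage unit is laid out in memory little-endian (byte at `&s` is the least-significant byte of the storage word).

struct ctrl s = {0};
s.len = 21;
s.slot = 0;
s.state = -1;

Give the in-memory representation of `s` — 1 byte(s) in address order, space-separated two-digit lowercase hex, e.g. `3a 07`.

len (5b) val=21 bits=0x15 at bit 0: 0x15
slot (1b) val=0 bits=0x0 at bit 5: 0x15
state (2b) val=-1 bits=0x3 at bit 6: 0xd5
word = 0xd5 → little-endian bytes:
  [0]=0xd5

d5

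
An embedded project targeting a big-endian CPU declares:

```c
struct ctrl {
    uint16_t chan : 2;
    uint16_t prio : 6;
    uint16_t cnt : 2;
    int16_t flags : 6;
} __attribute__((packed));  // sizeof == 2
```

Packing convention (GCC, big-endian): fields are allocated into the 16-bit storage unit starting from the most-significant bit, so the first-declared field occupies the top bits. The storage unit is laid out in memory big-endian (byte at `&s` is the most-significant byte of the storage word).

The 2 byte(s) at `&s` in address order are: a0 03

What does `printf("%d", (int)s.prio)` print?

[0]=0xa0 [1]=0x03 (big-endian) → word 0xa003
chan:2 @ bit 14 → (0xa003>>14)&0x3 = 0x2
prio:6 @ bit 8 → (0xa003>>8)&0x3f = 0x20  ←
cnt:2 @ bit 6 → (0xa003>>6)&0x3 = 0x0
flags:6 @ bit 0 → (0xa003>>0)&0x3f = 0x3

32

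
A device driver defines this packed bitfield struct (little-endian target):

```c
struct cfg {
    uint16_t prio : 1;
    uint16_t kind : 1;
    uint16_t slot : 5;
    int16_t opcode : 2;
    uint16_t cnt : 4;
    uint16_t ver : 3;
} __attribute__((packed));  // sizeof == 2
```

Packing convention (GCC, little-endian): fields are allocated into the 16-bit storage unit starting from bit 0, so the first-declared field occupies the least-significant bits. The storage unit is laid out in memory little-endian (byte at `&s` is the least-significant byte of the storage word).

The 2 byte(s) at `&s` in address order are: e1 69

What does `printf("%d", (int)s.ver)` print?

[0]=0xe1 [1]=0x69 (little-endian) → word 0x69e1
prio [0+:1] = (word>>0) & 0x1 = 1
kind [1+:1] = (word>>1) & 0x1 = 0
slot [2+:5] = (word>>2) & 0x1f = 24
opcode [7+:2] = (word>>7) & 0x3 = 3
cnt [9+:4] = (word>>9) & 0xf = 4
ver [13+:3] = (word>>13) & 0x7 = 3  ←

3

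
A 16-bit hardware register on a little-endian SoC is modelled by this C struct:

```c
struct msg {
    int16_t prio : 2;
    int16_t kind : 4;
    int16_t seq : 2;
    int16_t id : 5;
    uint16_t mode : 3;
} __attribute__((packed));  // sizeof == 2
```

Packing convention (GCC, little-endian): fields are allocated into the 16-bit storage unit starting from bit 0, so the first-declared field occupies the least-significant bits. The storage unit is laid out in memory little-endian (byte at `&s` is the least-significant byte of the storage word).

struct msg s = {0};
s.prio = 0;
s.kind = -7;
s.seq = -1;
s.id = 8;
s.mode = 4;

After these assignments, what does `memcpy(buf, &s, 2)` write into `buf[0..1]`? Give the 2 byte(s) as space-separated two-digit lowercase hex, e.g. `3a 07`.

prio:2 = 0 → 0x0 << 0 → word 0x0000
kind:4 = -7 → 0x9 << 2 → word 0x0024
seq:2 = -1 → 0x3 << 6 → word 0x00e4
id:5 = 8 → 0x8 << 8 → word 0x08e4
mode:3 = 4 → 0x4 << 13 → word 0x88e4
word = 0x88e4 → little-endian bytes:
  [0]=0xe4  [1]=0x88

e4 88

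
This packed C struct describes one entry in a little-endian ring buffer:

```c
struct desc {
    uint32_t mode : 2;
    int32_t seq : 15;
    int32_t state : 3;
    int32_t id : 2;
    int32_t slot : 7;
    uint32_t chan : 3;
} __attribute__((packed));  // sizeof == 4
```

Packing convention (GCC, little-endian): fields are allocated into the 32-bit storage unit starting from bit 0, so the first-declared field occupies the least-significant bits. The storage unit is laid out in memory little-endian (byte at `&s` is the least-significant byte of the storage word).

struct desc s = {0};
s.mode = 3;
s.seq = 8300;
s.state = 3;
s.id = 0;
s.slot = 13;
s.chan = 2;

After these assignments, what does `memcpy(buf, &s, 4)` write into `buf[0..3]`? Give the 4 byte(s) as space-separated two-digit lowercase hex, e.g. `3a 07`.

[0+:2] mode=3 & 0x3 = 0x3; word=0x00000003
[2+:15] seq=8300 & 0x7fff = 0x206c; word=0x000081b3
[17+:3] state=3 & 0x7 = 0x3; word=0x000681b3
[20+:2] id=0 & 0x3 = 0x0; word=0x000681b3
[22+:7] slot=13 & 0x7f = 0xd; word=0x034681b3
[29+:3] chan=2 & 0x7 = 0x2; word=0x434681b3
word = 0x434681b3 → little-endian bytes:
  [0]=0xb3  [1]=0x81  [2]=0x46  [3]=0x43

b3 81 46 43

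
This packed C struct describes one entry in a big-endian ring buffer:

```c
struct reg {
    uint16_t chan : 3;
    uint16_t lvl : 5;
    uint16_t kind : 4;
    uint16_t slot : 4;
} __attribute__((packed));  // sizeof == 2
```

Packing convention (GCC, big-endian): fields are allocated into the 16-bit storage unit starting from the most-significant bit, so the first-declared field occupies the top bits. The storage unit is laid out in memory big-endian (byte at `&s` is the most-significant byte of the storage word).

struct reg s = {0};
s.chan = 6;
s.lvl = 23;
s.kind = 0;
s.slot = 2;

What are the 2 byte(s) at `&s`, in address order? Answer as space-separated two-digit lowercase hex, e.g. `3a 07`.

chan:3 = 6 → 0x6 << 13 → word 0xc000
lvl:5 = 23 → 0x17 << 8 → word 0xd700
kind:4 = 0 → 0x0 << 4 → word 0xd700
slot:4 = 2 → 0x2 << 0 → word 0xd702
word = 0xd702 → big-endian bytes:
  [0]=0xd7  [1]=0x02

d7 02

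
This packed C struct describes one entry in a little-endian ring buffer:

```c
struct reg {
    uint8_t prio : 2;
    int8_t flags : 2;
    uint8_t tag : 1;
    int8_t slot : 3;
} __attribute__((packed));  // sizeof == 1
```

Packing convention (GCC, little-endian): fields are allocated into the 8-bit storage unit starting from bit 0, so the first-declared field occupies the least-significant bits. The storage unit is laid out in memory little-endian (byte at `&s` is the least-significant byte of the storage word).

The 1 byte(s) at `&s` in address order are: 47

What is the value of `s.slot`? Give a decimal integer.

[0]=0x47 (little-endian) → word 0x47
prio [0+:2] = (word>>0) & 0x3 = 3
flags [2+:2] = (word>>2) & 0x3 = 1
tag [4+:1] = (word>>4) & 0x1 = 0
slot [5+:3] = (word>>5) & 0x7 = 2  ←
slot signed 3b, MSB=0: value = 2

2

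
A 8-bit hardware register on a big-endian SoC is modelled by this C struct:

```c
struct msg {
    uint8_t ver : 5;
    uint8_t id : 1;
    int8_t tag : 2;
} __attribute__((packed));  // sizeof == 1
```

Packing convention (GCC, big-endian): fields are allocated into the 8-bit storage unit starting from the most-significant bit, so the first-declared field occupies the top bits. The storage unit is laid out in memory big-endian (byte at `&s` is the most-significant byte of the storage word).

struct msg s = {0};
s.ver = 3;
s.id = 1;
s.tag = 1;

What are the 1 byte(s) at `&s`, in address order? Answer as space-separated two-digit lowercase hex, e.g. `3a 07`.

1d

[3+:5] ver=3 & 0x1f = 0x3; word=0x18
[2+:1] id=1 & 0x1 = 0x1; word=0x1c
[0+:2] tag=1 & 0x3 = 0x1; word=0x1d
word = 0x1d → big-endian bytes:
  [0]=0x1d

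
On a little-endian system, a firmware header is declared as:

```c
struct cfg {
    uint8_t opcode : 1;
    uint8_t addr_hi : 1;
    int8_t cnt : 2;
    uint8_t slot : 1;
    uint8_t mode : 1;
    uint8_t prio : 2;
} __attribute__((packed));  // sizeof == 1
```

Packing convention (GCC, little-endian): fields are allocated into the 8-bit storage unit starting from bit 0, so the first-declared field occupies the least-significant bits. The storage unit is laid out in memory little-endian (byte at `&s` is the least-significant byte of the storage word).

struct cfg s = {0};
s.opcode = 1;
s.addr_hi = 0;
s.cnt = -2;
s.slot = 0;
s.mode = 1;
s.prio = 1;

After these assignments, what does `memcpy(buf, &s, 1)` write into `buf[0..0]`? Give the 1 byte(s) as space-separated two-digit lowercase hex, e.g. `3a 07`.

opcode (1b) val=1 bits=0x1 at bit 0: 0x01
addr_hi (1b) val=0 bits=0x0 at bit 1: 0x01
cnt (2b) val=-2 bits=0x2 at bit 2: 0x09
slot (1b) val=0 bits=0x0 at bit 4: 0x09
mode (1b) val=1 bits=0x1 at bit 5: 0x29
prio (2b) val=1 bits=0x1 at bit 6: 0x69
word = 0x69 → little-endian bytes:
  [0]=0x69

69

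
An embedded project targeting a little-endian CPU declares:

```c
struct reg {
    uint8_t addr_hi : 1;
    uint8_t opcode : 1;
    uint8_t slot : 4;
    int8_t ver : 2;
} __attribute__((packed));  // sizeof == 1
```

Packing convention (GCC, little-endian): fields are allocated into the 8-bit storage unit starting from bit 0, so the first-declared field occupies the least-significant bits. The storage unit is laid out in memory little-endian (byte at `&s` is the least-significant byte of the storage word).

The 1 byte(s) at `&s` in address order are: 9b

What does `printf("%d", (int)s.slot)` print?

6

[0]=0x9b (little-endian) → word 0x9b
addr_hi [0+:1] = (word>>0) & 0x1 = 1
opcode [1+:1] = (word>>1) & 0x1 = 1
slot [2+:4] = (word>>2) & 0xf = 6  ←
ver [6+:2] = (word>>6) & 0x3 = 2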